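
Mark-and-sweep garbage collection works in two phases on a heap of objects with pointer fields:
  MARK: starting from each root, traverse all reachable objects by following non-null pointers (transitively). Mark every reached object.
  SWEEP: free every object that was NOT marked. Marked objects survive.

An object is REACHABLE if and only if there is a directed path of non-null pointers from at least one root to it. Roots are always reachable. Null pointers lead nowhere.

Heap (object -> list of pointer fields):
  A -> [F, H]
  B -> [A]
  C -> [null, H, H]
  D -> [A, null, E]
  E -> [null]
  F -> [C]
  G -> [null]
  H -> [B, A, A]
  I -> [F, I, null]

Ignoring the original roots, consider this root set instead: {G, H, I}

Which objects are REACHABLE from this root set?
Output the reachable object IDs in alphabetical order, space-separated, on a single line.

Answer: A B C F G H I

Derivation:
Roots: G H I
Mark G: refs=null, marked=G
Mark H: refs=B A A, marked=G H
Mark I: refs=F I null, marked=G H I
Mark B: refs=A, marked=B G H I
Mark A: refs=F H, marked=A B G H I
Mark F: refs=C, marked=A B F G H I
Mark C: refs=null H H, marked=A B C F G H I
Unmarked (collected): D E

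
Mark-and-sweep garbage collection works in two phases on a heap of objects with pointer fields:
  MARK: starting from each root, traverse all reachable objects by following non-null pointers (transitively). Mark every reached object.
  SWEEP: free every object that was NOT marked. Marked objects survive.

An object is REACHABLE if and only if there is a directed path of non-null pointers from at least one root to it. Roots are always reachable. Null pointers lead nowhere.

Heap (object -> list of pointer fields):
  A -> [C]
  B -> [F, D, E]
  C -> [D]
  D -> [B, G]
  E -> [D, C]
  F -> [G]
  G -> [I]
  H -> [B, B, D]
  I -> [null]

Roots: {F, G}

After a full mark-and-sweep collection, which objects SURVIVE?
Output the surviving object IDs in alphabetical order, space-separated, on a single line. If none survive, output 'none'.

Roots: F G
Mark F: refs=G, marked=F
Mark G: refs=I, marked=F G
Mark I: refs=null, marked=F G I
Unmarked (collected): A B C D E H

Answer: F G I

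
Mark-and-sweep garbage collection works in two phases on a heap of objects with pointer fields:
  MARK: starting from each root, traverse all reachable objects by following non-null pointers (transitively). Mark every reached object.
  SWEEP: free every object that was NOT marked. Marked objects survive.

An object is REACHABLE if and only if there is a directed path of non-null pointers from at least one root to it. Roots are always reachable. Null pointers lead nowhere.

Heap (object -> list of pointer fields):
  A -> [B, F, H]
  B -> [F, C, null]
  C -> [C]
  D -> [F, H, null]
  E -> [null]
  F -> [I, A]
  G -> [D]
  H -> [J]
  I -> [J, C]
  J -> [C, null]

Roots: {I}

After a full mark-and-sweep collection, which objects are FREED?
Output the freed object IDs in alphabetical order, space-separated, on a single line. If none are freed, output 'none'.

Roots: I
Mark I: refs=J C, marked=I
Mark J: refs=C null, marked=I J
Mark C: refs=C, marked=C I J
Unmarked (collected): A B D E F G H

Answer: A B D E F G H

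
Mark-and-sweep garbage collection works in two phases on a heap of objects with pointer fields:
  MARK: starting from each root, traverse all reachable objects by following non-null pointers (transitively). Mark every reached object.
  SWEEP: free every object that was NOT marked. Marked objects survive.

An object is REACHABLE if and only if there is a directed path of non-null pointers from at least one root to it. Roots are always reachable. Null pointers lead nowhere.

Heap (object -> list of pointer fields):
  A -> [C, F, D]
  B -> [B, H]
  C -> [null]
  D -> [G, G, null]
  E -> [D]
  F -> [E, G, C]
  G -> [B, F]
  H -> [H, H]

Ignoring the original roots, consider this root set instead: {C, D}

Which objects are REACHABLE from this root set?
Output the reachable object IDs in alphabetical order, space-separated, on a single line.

Roots: C D
Mark C: refs=null, marked=C
Mark D: refs=G G null, marked=C D
Mark G: refs=B F, marked=C D G
Mark B: refs=B H, marked=B C D G
Mark F: refs=E G C, marked=B C D F G
Mark H: refs=H H, marked=B C D F G H
Mark E: refs=D, marked=B C D E F G H
Unmarked (collected): A

Answer: B C D E F G H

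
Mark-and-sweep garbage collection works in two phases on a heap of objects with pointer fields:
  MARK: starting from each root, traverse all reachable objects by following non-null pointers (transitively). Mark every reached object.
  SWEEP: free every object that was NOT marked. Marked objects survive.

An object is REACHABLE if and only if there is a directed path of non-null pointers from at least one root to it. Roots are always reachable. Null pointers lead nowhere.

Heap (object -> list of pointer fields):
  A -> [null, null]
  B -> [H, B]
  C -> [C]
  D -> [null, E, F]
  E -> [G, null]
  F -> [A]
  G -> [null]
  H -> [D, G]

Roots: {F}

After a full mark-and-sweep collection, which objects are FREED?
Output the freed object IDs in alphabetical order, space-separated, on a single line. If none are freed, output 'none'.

Roots: F
Mark F: refs=A, marked=F
Mark A: refs=null null, marked=A F
Unmarked (collected): B C D E G H

Answer: B C D E G H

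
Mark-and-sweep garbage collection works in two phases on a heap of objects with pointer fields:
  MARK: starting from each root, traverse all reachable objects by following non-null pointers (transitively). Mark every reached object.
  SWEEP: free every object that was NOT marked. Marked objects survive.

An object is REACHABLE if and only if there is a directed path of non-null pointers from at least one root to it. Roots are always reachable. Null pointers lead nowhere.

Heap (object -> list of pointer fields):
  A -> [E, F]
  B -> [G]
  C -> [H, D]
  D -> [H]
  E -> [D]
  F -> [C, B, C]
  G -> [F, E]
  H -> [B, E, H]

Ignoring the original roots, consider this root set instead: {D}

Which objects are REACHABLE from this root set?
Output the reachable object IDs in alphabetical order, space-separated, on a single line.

Answer: B C D E F G H

Derivation:
Roots: D
Mark D: refs=H, marked=D
Mark H: refs=B E H, marked=D H
Mark B: refs=G, marked=B D H
Mark E: refs=D, marked=B D E H
Mark G: refs=F E, marked=B D E G H
Mark F: refs=C B C, marked=B D E F G H
Mark C: refs=H D, marked=B C D E F G H
Unmarked (collected): A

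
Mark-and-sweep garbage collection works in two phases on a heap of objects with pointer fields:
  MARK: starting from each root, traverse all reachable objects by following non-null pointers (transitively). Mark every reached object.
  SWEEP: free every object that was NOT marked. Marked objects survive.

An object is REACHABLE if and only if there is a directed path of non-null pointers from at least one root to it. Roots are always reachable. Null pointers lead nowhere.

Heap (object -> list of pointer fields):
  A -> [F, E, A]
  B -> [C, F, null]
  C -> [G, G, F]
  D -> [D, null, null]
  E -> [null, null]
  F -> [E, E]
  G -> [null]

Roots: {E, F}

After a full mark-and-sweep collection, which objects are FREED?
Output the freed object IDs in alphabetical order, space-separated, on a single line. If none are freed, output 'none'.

Roots: E F
Mark E: refs=null null, marked=E
Mark F: refs=E E, marked=E F
Unmarked (collected): A B C D G

Answer: A B C D G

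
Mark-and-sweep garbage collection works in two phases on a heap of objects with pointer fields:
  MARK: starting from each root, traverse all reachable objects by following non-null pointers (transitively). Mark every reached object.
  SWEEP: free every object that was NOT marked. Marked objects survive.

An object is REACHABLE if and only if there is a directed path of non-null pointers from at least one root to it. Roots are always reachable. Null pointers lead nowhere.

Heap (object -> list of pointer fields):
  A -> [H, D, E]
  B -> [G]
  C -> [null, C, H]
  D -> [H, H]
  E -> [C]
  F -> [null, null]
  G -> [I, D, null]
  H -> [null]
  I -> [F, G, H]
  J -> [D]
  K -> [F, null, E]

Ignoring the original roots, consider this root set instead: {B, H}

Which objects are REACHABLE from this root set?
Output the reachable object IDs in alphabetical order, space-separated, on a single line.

Roots: B H
Mark B: refs=G, marked=B
Mark H: refs=null, marked=B H
Mark G: refs=I D null, marked=B G H
Mark I: refs=F G H, marked=B G H I
Mark D: refs=H H, marked=B D G H I
Mark F: refs=null null, marked=B D F G H I
Unmarked (collected): A C E J K

Answer: B D F G H I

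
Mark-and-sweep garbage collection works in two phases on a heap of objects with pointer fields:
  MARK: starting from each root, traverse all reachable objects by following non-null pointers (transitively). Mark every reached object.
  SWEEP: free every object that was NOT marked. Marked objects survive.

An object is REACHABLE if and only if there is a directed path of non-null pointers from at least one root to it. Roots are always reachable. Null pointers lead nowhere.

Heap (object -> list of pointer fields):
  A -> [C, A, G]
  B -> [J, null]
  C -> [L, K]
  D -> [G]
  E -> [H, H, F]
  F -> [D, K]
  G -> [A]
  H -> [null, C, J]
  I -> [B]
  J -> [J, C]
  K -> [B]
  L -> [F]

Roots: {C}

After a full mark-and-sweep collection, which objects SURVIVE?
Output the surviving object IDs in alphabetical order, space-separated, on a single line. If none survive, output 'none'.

Roots: C
Mark C: refs=L K, marked=C
Mark L: refs=F, marked=C L
Mark K: refs=B, marked=C K L
Mark F: refs=D K, marked=C F K L
Mark B: refs=J null, marked=B C F K L
Mark D: refs=G, marked=B C D F K L
Mark J: refs=J C, marked=B C D F J K L
Mark G: refs=A, marked=B C D F G J K L
Mark A: refs=C A G, marked=A B C D F G J K L
Unmarked (collected): E H I

Answer: A B C D F G J K L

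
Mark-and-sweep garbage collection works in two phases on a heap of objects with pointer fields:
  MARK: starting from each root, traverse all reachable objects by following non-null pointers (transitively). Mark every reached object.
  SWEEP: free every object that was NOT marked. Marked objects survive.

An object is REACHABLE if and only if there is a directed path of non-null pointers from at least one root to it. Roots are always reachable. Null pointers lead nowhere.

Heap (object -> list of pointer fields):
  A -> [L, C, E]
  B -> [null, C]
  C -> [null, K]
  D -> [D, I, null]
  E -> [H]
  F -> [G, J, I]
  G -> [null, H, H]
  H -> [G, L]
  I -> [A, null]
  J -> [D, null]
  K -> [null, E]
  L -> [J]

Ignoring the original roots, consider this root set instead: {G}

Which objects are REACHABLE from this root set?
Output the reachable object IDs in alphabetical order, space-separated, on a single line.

Answer: A C D E G H I J K L

Derivation:
Roots: G
Mark G: refs=null H H, marked=G
Mark H: refs=G L, marked=G H
Mark L: refs=J, marked=G H L
Mark J: refs=D null, marked=G H J L
Mark D: refs=D I null, marked=D G H J L
Mark I: refs=A null, marked=D G H I J L
Mark A: refs=L C E, marked=A D G H I J L
Mark C: refs=null K, marked=A C D G H I J L
Mark E: refs=H, marked=A C D E G H I J L
Mark K: refs=null E, marked=A C D E G H I J K L
Unmarked (collected): B F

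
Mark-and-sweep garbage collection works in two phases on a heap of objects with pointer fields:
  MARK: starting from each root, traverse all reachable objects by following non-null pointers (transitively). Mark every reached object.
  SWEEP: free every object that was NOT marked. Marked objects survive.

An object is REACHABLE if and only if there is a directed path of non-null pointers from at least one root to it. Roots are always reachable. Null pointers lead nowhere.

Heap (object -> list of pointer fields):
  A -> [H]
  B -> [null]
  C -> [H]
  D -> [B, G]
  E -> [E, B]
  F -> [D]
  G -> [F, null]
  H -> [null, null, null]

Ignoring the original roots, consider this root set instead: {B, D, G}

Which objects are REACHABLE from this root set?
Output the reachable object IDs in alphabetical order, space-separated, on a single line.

Roots: B D G
Mark B: refs=null, marked=B
Mark D: refs=B G, marked=B D
Mark G: refs=F null, marked=B D G
Mark F: refs=D, marked=B D F G
Unmarked (collected): A C E H

Answer: B D F G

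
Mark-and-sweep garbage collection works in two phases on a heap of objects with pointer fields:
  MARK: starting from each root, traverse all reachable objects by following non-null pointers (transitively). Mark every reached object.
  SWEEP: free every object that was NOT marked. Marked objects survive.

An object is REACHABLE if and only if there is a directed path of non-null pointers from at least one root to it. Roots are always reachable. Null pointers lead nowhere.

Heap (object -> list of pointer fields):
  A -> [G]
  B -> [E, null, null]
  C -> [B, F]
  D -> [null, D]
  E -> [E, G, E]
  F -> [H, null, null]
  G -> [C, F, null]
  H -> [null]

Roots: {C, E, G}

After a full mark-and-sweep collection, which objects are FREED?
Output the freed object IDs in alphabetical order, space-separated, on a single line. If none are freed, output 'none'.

Roots: C E G
Mark C: refs=B F, marked=C
Mark E: refs=E G E, marked=C E
Mark G: refs=C F null, marked=C E G
Mark B: refs=E null null, marked=B C E G
Mark F: refs=H null null, marked=B C E F G
Mark H: refs=null, marked=B C E F G H
Unmarked (collected): A D

Answer: A D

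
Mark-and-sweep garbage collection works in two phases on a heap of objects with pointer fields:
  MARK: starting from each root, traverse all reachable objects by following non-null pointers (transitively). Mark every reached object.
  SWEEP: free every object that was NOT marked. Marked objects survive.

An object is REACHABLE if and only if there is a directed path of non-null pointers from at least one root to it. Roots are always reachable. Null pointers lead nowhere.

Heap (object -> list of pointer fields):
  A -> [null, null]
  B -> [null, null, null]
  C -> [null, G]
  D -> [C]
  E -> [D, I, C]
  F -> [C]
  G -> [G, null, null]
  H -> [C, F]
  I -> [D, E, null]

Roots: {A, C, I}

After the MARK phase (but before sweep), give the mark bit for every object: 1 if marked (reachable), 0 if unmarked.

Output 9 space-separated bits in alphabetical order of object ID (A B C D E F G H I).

Roots: A C I
Mark A: refs=null null, marked=A
Mark C: refs=null G, marked=A C
Mark I: refs=D E null, marked=A C I
Mark G: refs=G null null, marked=A C G I
Mark D: refs=C, marked=A C D G I
Mark E: refs=D I C, marked=A C D E G I
Unmarked (collected): B F H

Answer: 1 0 1 1 1 0 1 0 1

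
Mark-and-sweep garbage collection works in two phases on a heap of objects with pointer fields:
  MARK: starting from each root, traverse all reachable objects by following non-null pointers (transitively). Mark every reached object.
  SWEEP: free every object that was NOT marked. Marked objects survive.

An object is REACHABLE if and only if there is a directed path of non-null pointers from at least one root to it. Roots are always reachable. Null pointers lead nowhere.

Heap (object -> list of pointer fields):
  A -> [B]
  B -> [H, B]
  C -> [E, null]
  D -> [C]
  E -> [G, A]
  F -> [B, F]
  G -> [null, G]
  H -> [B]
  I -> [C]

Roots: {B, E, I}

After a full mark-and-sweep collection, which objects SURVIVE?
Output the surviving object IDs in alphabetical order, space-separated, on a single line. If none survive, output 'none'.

Answer: A B C E G H I

Derivation:
Roots: B E I
Mark B: refs=H B, marked=B
Mark E: refs=G A, marked=B E
Mark I: refs=C, marked=B E I
Mark H: refs=B, marked=B E H I
Mark G: refs=null G, marked=B E G H I
Mark A: refs=B, marked=A B E G H I
Mark C: refs=E null, marked=A B C E G H I
Unmarked (collected): D F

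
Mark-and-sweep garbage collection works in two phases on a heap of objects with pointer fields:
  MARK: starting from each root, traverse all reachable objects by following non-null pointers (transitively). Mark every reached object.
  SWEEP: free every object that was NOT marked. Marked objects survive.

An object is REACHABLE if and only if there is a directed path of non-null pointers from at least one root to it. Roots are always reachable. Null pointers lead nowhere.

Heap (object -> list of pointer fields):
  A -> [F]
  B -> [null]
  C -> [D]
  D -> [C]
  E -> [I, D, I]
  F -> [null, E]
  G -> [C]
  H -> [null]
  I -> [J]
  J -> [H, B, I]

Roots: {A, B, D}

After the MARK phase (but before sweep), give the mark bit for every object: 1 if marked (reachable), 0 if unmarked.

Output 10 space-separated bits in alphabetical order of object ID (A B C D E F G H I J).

Roots: A B D
Mark A: refs=F, marked=A
Mark B: refs=null, marked=A B
Mark D: refs=C, marked=A B D
Mark F: refs=null E, marked=A B D F
Mark C: refs=D, marked=A B C D F
Mark E: refs=I D I, marked=A B C D E F
Mark I: refs=J, marked=A B C D E F I
Mark J: refs=H B I, marked=A B C D E F I J
Mark H: refs=null, marked=A B C D E F H I J
Unmarked (collected): G

Answer: 1 1 1 1 1 1 0 1 1 1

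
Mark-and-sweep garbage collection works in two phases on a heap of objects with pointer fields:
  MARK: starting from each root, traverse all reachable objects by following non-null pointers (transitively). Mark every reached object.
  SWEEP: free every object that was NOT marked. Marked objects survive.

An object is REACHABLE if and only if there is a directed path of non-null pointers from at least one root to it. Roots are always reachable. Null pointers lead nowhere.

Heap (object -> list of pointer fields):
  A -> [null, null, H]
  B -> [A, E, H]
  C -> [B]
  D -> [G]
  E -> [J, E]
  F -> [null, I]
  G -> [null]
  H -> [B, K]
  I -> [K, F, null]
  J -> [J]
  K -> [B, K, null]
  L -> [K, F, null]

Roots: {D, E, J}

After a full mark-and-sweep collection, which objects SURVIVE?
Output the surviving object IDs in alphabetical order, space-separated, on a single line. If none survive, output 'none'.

Answer: D E G J

Derivation:
Roots: D E J
Mark D: refs=G, marked=D
Mark E: refs=J E, marked=D E
Mark J: refs=J, marked=D E J
Mark G: refs=null, marked=D E G J
Unmarked (collected): A B C F H I K L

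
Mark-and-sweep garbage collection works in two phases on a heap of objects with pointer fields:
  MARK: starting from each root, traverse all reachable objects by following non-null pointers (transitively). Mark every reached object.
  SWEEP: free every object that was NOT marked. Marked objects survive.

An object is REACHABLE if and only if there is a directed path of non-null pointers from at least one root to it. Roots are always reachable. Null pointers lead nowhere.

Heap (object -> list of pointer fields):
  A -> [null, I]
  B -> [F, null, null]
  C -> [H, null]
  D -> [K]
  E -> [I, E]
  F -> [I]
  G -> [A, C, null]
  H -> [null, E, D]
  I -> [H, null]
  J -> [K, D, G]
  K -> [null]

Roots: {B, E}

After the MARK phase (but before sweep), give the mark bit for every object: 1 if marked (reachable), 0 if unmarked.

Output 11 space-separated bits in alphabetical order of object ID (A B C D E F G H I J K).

Roots: B E
Mark B: refs=F null null, marked=B
Mark E: refs=I E, marked=B E
Mark F: refs=I, marked=B E F
Mark I: refs=H null, marked=B E F I
Mark H: refs=null E D, marked=B E F H I
Mark D: refs=K, marked=B D E F H I
Mark K: refs=null, marked=B D E F H I K
Unmarked (collected): A C G J

Answer: 0 1 0 1 1 1 0 1 1 0 1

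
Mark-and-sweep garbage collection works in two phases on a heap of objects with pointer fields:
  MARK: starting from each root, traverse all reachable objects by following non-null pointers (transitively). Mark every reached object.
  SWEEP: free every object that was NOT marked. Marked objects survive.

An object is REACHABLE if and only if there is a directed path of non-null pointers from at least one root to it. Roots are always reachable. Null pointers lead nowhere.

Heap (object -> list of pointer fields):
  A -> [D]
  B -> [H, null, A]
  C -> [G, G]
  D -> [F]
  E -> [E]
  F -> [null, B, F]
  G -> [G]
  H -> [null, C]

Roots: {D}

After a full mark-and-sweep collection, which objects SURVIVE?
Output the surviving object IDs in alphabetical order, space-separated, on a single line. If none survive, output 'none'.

Roots: D
Mark D: refs=F, marked=D
Mark F: refs=null B F, marked=D F
Mark B: refs=H null A, marked=B D F
Mark H: refs=null C, marked=B D F H
Mark A: refs=D, marked=A B D F H
Mark C: refs=G G, marked=A B C D F H
Mark G: refs=G, marked=A B C D F G H
Unmarked (collected): E

Answer: A B C D F G H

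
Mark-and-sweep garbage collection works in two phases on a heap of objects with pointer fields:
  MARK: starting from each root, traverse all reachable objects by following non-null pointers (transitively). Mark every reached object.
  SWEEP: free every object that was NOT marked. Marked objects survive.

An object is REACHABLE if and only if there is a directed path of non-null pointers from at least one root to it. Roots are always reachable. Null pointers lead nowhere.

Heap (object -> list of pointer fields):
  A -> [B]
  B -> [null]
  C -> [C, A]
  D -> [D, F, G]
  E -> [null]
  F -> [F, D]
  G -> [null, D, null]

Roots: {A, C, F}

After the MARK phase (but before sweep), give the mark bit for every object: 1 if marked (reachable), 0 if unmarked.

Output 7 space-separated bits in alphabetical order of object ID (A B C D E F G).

Roots: A C F
Mark A: refs=B, marked=A
Mark C: refs=C A, marked=A C
Mark F: refs=F D, marked=A C F
Mark B: refs=null, marked=A B C F
Mark D: refs=D F G, marked=A B C D F
Mark G: refs=null D null, marked=A B C D F G
Unmarked (collected): E

Answer: 1 1 1 1 0 1 1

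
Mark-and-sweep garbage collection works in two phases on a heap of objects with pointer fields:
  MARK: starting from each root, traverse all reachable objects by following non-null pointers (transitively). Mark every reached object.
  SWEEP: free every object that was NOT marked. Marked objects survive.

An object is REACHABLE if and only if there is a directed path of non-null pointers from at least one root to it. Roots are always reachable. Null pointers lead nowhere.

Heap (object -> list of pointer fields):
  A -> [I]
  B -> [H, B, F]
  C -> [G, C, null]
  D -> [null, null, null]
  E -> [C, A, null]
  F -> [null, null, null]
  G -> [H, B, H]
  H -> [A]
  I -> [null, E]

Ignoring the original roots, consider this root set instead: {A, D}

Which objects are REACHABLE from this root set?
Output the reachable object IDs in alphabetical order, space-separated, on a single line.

Answer: A B C D E F G H I

Derivation:
Roots: A D
Mark A: refs=I, marked=A
Mark D: refs=null null null, marked=A D
Mark I: refs=null E, marked=A D I
Mark E: refs=C A null, marked=A D E I
Mark C: refs=G C null, marked=A C D E I
Mark G: refs=H B H, marked=A C D E G I
Mark H: refs=A, marked=A C D E G H I
Mark B: refs=H B F, marked=A B C D E G H I
Mark F: refs=null null null, marked=A B C D E F G H I
Unmarked (collected): (none)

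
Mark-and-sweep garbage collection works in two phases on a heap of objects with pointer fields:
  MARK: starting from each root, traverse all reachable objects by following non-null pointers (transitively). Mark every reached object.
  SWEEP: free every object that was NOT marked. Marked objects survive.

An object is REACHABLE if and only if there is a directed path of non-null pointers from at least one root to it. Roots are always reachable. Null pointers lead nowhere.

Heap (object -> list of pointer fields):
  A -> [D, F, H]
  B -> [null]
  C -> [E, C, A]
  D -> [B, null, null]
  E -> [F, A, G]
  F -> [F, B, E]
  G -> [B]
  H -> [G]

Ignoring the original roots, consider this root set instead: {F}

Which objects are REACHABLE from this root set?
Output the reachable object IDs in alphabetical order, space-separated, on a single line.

Answer: A B D E F G H

Derivation:
Roots: F
Mark F: refs=F B E, marked=F
Mark B: refs=null, marked=B F
Mark E: refs=F A G, marked=B E F
Mark A: refs=D F H, marked=A B E F
Mark G: refs=B, marked=A B E F G
Mark D: refs=B null null, marked=A B D E F G
Mark H: refs=G, marked=A B D E F G H
Unmarked (collected): C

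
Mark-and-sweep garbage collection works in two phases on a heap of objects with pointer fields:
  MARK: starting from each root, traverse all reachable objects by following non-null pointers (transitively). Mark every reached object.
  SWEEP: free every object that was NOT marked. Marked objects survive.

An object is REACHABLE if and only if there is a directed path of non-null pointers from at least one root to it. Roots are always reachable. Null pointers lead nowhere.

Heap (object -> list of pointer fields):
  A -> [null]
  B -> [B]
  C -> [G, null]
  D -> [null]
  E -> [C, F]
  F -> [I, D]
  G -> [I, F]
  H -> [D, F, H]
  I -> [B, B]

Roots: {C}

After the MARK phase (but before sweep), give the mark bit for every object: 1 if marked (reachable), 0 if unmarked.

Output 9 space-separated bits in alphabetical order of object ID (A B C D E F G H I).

Answer: 0 1 1 1 0 1 1 0 1

Derivation:
Roots: C
Mark C: refs=G null, marked=C
Mark G: refs=I F, marked=C G
Mark I: refs=B B, marked=C G I
Mark F: refs=I D, marked=C F G I
Mark B: refs=B, marked=B C F G I
Mark D: refs=null, marked=B C D F G I
Unmarked (collected): A E H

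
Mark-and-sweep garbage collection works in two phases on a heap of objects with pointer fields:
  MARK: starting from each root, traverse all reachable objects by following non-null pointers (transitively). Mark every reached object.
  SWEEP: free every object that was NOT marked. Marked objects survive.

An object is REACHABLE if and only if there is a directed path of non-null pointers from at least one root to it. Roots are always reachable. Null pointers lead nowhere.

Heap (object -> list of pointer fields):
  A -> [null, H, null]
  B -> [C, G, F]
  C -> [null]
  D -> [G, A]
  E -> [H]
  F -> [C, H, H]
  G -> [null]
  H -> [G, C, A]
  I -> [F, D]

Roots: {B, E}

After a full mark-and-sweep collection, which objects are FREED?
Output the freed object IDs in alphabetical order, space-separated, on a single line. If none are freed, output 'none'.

Answer: D I

Derivation:
Roots: B E
Mark B: refs=C G F, marked=B
Mark E: refs=H, marked=B E
Mark C: refs=null, marked=B C E
Mark G: refs=null, marked=B C E G
Mark F: refs=C H H, marked=B C E F G
Mark H: refs=G C A, marked=B C E F G H
Mark A: refs=null H null, marked=A B C E F G H
Unmarked (collected): D I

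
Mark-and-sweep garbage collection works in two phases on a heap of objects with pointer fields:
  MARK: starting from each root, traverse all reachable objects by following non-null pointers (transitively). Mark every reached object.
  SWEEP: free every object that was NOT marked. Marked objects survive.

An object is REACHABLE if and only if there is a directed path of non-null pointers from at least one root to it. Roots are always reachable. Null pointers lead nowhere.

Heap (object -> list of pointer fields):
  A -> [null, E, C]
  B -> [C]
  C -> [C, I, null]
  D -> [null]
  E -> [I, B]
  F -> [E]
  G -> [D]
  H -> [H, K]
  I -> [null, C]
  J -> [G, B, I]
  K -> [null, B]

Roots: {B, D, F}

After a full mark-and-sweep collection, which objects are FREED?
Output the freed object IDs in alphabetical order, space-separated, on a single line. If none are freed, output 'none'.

Roots: B D F
Mark B: refs=C, marked=B
Mark D: refs=null, marked=B D
Mark F: refs=E, marked=B D F
Mark C: refs=C I null, marked=B C D F
Mark E: refs=I B, marked=B C D E F
Mark I: refs=null C, marked=B C D E F I
Unmarked (collected): A G H J K

Answer: A G H J K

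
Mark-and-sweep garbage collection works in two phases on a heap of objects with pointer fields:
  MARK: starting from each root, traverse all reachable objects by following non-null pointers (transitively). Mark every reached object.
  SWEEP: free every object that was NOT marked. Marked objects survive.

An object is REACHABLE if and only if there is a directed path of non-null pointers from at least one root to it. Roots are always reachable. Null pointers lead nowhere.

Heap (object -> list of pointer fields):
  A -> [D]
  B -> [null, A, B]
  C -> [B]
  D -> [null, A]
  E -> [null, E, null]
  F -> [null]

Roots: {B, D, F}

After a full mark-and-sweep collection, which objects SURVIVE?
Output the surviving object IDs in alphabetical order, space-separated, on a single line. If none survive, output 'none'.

Answer: A B D F

Derivation:
Roots: B D F
Mark B: refs=null A B, marked=B
Mark D: refs=null A, marked=B D
Mark F: refs=null, marked=B D F
Mark A: refs=D, marked=A B D F
Unmarked (collected): C E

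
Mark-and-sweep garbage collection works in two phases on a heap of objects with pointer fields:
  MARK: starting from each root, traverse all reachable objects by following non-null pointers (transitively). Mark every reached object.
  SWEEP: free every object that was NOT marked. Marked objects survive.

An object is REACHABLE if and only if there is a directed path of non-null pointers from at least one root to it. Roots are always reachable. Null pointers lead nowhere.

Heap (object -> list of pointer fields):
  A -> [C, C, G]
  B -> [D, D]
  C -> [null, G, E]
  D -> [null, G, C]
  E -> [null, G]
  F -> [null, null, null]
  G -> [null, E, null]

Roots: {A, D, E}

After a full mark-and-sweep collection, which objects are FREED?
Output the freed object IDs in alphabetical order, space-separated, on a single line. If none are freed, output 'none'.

Answer: B F

Derivation:
Roots: A D E
Mark A: refs=C C G, marked=A
Mark D: refs=null G C, marked=A D
Mark E: refs=null G, marked=A D E
Mark C: refs=null G E, marked=A C D E
Mark G: refs=null E null, marked=A C D E G
Unmarked (collected): B F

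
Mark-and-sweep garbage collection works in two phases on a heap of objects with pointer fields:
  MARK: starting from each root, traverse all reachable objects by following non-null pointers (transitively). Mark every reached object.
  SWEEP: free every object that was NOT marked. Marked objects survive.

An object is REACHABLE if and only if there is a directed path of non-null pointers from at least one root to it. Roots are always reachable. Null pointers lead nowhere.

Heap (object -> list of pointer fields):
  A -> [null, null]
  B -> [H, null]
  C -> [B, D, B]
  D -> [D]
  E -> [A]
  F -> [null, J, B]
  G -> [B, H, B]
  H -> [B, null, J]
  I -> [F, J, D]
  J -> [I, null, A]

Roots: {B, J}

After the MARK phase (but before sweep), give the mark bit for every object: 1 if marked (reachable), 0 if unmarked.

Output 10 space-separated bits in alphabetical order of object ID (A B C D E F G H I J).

Roots: B J
Mark B: refs=H null, marked=B
Mark J: refs=I null A, marked=B J
Mark H: refs=B null J, marked=B H J
Mark I: refs=F J D, marked=B H I J
Mark A: refs=null null, marked=A B H I J
Mark F: refs=null J B, marked=A B F H I J
Mark D: refs=D, marked=A B D F H I J
Unmarked (collected): C E G

Answer: 1 1 0 1 0 1 0 1 1 1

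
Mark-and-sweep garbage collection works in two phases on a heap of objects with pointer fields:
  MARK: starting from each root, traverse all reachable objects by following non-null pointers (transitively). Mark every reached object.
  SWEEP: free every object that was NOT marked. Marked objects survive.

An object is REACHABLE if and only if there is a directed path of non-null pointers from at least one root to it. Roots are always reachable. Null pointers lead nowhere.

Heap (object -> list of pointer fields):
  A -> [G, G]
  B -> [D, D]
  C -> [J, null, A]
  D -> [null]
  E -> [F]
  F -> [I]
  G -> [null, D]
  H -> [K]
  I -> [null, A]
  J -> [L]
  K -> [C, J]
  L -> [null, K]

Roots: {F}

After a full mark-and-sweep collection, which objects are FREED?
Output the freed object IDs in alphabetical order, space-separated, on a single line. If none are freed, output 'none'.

Answer: B C E H J K L

Derivation:
Roots: F
Mark F: refs=I, marked=F
Mark I: refs=null A, marked=F I
Mark A: refs=G G, marked=A F I
Mark G: refs=null D, marked=A F G I
Mark D: refs=null, marked=A D F G I
Unmarked (collected): B C E H J K L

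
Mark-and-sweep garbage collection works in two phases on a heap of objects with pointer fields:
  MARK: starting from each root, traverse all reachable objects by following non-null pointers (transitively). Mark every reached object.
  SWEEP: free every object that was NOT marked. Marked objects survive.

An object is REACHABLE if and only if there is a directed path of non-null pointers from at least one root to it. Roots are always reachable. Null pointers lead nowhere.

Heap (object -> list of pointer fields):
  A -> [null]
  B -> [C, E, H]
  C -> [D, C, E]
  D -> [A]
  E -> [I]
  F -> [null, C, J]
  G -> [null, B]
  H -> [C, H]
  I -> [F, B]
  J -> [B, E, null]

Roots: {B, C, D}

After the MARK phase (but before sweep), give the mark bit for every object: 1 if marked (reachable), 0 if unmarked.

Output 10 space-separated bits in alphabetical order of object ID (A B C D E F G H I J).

Roots: B C D
Mark B: refs=C E H, marked=B
Mark C: refs=D C E, marked=B C
Mark D: refs=A, marked=B C D
Mark E: refs=I, marked=B C D E
Mark H: refs=C H, marked=B C D E H
Mark A: refs=null, marked=A B C D E H
Mark I: refs=F B, marked=A B C D E H I
Mark F: refs=null C J, marked=A B C D E F H I
Mark J: refs=B E null, marked=A B C D E F H I J
Unmarked (collected): G

Answer: 1 1 1 1 1 1 0 1 1 1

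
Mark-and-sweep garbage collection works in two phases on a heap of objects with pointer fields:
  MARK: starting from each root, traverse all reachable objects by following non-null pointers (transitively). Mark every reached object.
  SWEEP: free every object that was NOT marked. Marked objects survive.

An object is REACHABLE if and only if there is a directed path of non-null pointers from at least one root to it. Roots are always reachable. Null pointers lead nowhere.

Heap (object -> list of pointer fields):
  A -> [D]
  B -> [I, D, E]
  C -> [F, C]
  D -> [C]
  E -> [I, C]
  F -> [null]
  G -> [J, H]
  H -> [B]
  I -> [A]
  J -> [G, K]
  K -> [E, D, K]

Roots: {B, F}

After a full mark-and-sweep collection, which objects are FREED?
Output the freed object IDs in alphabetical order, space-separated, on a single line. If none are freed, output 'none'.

Roots: B F
Mark B: refs=I D E, marked=B
Mark F: refs=null, marked=B F
Mark I: refs=A, marked=B F I
Mark D: refs=C, marked=B D F I
Mark E: refs=I C, marked=B D E F I
Mark A: refs=D, marked=A B D E F I
Mark C: refs=F C, marked=A B C D E F I
Unmarked (collected): G H J K

Answer: G H J K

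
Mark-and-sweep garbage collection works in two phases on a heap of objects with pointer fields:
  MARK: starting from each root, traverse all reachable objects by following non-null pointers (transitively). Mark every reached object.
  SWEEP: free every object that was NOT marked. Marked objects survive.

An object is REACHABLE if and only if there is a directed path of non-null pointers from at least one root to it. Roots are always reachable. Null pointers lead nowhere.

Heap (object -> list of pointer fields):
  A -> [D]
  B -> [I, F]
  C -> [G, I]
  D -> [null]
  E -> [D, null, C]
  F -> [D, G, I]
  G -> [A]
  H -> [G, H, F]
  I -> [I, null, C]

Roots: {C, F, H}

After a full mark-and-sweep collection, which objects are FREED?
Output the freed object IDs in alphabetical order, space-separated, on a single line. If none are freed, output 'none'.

Answer: B E

Derivation:
Roots: C F H
Mark C: refs=G I, marked=C
Mark F: refs=D G I, marked=C F
Mark H: refs=G H F, marked=C F H
Mark G: refs=A, marked=C F G H
Mark I: refs=I null C, marked=C F G H I
Mark D: refs=null, marked=C D F G H I
Mark A: refs=D, marked=A C D F G H I
Unmarked (collected): B E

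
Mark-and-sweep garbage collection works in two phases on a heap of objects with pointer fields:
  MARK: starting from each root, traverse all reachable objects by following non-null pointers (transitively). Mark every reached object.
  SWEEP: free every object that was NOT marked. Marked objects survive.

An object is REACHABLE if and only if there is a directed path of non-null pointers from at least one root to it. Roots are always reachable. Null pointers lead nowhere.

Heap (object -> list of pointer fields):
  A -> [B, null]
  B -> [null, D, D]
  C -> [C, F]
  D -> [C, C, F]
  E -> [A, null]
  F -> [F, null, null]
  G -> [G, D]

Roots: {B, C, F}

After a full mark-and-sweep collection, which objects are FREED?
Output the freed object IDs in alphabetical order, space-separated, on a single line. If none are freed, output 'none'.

Answer: A E G

Derivation:
Roots: B C F
Mark B: refs=null D D, marked=B
Mark C: refs=C F, marked=B C
Mark F: refs=F null null, marked=B C F
Mark D: refs=C C F, marked=B C D F
Unmarked (collected): A E G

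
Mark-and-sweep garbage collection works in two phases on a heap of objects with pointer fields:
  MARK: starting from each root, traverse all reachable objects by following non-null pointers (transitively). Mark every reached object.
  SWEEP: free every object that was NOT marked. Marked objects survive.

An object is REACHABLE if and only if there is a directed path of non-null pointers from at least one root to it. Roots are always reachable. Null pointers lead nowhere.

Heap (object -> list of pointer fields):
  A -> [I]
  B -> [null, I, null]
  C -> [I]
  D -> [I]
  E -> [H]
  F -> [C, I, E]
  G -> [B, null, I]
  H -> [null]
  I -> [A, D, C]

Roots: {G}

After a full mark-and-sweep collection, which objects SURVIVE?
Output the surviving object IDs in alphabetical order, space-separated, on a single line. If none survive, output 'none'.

Roots: G
Mark G: refs=B null I, marked=G
Mark B: refs=null I null, marked=B G
Mark I: refs=A D C, marked=B G I
Mark A: refs=I, marked=A B G I
Mark D: refs=I, marked=A B D G I
Mark C: refs=I, marked=A B C D G I
Unmarked (collected): E F H

Answer: A B C D G I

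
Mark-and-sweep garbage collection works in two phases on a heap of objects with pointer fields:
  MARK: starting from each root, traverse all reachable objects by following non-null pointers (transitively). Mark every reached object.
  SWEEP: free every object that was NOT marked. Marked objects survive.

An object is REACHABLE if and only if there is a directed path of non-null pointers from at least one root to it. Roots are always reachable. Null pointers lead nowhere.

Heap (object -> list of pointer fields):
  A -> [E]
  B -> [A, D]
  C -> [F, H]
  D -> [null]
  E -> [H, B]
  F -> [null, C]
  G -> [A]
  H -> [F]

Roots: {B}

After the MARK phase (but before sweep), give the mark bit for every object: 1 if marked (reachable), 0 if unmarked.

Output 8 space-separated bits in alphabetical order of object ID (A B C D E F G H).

Answer: 1 1 1 1 1 1 0 1

Derivation:
Roots: B
Mark B: refs=A D, marked=B
Mark A: refs=E, marked=A B
Mark D: refs=null, marked=A B D
Mark E: refs=H B, marked=A B D E
Mark H: refs=F, marked=A B D E H
Mark F: refs=null C, marked=A B D E F H
Mark C: refs=F H, marked=A B C D E F H
Unmarked (collected): G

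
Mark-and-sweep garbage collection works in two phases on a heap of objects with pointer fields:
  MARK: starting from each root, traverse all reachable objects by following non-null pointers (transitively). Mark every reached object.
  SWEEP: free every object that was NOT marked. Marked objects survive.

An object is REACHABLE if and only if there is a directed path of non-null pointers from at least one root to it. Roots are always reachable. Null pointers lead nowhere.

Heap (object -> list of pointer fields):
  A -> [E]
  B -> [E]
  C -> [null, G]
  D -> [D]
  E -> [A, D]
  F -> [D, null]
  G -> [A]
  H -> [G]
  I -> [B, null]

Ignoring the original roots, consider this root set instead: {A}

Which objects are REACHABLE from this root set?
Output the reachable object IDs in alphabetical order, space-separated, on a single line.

Answer: A D E

Derivation:
Roots: A
Mark A: refs=E, marked=A
Mark E: refs=A D, marked=A E
Mark D: refs=D, marked=A D E
Unmarked (collected): B C F G H I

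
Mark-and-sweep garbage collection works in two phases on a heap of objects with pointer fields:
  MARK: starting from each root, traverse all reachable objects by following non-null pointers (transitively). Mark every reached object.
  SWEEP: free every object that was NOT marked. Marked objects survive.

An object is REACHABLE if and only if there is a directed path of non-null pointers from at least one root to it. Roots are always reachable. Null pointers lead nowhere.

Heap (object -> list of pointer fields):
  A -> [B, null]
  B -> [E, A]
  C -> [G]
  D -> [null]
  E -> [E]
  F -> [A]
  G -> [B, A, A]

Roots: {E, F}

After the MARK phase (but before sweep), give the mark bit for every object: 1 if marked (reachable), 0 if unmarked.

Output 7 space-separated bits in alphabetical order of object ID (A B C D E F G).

Answer: 1 1 0 0 1 1 0

Derivation:
Roots: E F
Mark E: refs=E, marked=E
Mark F: refs=A, marked=E F
Mark A: refs=B null, marked=A E F
Mark B: refs=E A, marked=A B E F
Unmarked (collected): C D G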